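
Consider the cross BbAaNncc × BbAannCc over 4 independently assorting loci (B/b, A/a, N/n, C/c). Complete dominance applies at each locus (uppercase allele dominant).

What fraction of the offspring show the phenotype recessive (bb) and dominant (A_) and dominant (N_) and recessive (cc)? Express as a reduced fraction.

BbAaNncc gametes: BANc×2, BAnc×2, BaNc×2, Banc×2, bANc×2, bAnc×2, baNc×2, banc×2
BbAannCc gametes: BAnC×2, BAnc×2, BanC×2, Banc×2, bAnC×2, bAnc×2, banC×2, banc×2
BbAaNncc×BbAannCc grid (16·16=256): BBAANnCc=4 BBAANncc=4 BBAAnnCc=4 BBAAnncc=4 BBAaNnCc=8 BBAaNncc=8 BBAannCc=8 BBAanncc=8 BBaaNnCc=4 BBaaNncc=4 BBaannCc=4 BBaanncc=4 BbAANnCc=8 BbAANncc=8 BbAAnnCc=8 BbAAnncc=8 BbAaNnCc=16 BbAaNncc=16 BbAannCc=16 BbAanncc=16 BbaaNnCc=8 BbaaNncc=8 BbaannCc=8 Bbaanncc=8 bbAANnCc=4 bbAANncc=4 bbAAnnCc=4 bbAAnncc=4 bbAaNnCc=8 bbAaNncc=8 bbAannCc=8 bbAanncc=8 bbaaNnCc=4 bbaaNncc=4 bbaannCc=4 bbaanncc=4
bb A_ N_ cc hits 12/256; gcd=4; 12÷4/256÷4 = 3/64

P(bb A_ N_ cc) = 3/64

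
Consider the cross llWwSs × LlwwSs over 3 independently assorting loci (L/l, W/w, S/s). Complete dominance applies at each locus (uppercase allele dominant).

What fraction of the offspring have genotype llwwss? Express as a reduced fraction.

P(llwwss) = 1/16

llWwSs gametes: lWS×2, lWs×2, lwS×2, lws×2
LlwwSs gametes: LwS×2, Lws×2, lwS×2, lws×2
llWwSs×LlwwSs grid (8·8=64): LlWwSS=4 LlWwSs=8 LlWwss=4 LlwwSS=4 LlwwSs=8 Llwwss=4 llWwSS=4 llWwSs=8 llWwss=4 llwwSS=4 llwwSs=8 llwwss=4
llwwss hits 4/64; gcd=4; 4÷4/64÷4 = 1/16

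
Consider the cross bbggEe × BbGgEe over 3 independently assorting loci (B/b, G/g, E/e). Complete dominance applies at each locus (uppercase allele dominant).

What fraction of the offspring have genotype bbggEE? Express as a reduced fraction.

P(bbggEE) = 1/16

bbggEe gametes: bgE×4, bge×4
BbGgEe gametes: BGE×1, BGe×1, BgE×1, Bge×1, bGE×1, bGe×1, bgE×1, bge×1
bbggEe×BbGgEe grid (8·8=64): BbGgEE=4 BbGgEe=8 BbGgee=4 BbggEE=4 BbggEe=8 Bbggee=4 bbGgEE=4 bbGgEe=8 bbGgee=4 bbggEE=4 bbggEe=8 bbggee=4
bbggEE hits 4/64; gcd=4; 4÷4/64÷4 = 1/16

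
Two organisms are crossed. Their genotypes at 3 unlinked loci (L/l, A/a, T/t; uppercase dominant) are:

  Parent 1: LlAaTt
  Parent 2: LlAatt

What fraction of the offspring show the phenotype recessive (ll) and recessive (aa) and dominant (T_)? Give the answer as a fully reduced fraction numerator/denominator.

LlAaTt gametes: LAT×1, LAt×1, LaT×1, Lat×1, lAT×1, lAt×1, laT×1, lat×1
LlAatt gametes: LAt×2, Lat×2, lAt×2, lat×2
LlAaTt×LlAatt grid (8·8=64): LLAATt=2 LLAAtt=2 LLAaTt=4 LLAatt=4 LLaaTt=2 LLaatt=2 LlAATt=4 LlAAtt=4 LlAaTt=8 LlAatt=8 LlaaTt=4 Llaatt=4 llAATt=2 llAAtt=2 llAaTt=4 llAatt=4 llaaTt=2 llaatt=2
ll aa T_ hits 2/64; gcd=2; 2÷2/64÷2 = 1/32

P(ll aa T_) = 1/32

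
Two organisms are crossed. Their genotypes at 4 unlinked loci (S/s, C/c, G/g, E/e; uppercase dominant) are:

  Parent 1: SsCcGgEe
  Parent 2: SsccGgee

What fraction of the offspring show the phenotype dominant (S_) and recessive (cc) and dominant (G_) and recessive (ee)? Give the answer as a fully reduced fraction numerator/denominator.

P(S_ cc G_ ee) = 9/64

SsCcGgEe gametes: SCGE×1, SCGe×1, SCgE×1, SCge×1, ScGE×1, ScGe×1, ScgE×1, Scge×1, sCGE×1, sCGe×1, sCgE×1, sCge×1, scGE×1, scGe×1, scgE×1, scge×1
SsccGgee gametes: ScGe×4, Scge×4, scGe×4, scge×4
SsCcGgEe×SsccGgee grid (16·16=256): SSCcGGEe=4 SSCcGGee=4 SSCcGgEe=8 SSCcGgee=8 SSCcggEe=4 SSCcggee=4 SSccGGEe=4 SSccGGee=4 SSccGgEe=8 SSccGgee=8 SSccggEe=4 SSccggee=4 SsCcGGEe=8 SsCcGGee=8 SsCcGgEe=16 SsCcGgee=16 SsCcggEe=8 SsCcggee=8 SsccGGEe=8 SsccGGee=8 SsccGgEe=16 SsccGgee=16 SsccggEe=8 Ssccggee=8 ssCcGGEe=4 ssCcGGee=4 ssCcGgEe=8 ssCcGgee=8 ssCcggEe=4 ssCcggee=4 ssccGGEe=4 ssccGGee=4 ssccGgEe=8 ssccGgee=8 ssccggEe=4 ssccggee=4
S_ cc G_ ee hits 36/256; gcd=4; 36÷4/256÷4 = 9/64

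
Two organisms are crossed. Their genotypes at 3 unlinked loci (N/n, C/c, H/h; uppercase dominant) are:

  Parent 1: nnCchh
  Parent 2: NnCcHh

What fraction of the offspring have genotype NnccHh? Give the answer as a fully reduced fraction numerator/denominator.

nnCchh gametes: nCh×4, nch×4
NnCcHh gametes: NCH×1, NCh×1, NcH×1, Nch×1, nCH×1, nCh×1, ncH×1, nch×1
nnCchh×NnCcHh grid (8·8=64): NnCCHh=4 NnCChh=4 NnCcHh=8 NnCchh=8 NnccHh=4 Nncchh=4 nnCCHh=4 nnCChh=4 nnCcHh=8 nnCchh=8 nnccHh=4 nncchh=4
NnccHh hits 4/64; gcd=4; 4÷4/64÷4 = 1/16

P(NnccHh) = 1/16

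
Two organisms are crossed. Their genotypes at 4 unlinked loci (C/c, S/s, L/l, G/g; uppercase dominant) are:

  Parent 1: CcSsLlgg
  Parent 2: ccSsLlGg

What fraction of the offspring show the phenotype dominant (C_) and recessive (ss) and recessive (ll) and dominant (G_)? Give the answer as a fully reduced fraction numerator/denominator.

P(C_ ss ll G_) = 1/64

CcSsLlgg gametes: CSLg×2, CSlg×2, CsLg×2, Cslg×2, cSLg×2, cSlg×2, csLg×2, cslg×2
ccSsLlGg gametes: cSLG×2, cSLg×2, cSlG×2, cSlg×2, csLG×2, csLg×2, cslG×2, cslg×2
CcSsLlgg×ccSsLlGg grid (16·16=256): CcSSLLGg=4 CcSSLLgg=4 CcSSLlGg=8 CcSSLlgg=8 CcSSllGg=4 CcSSllgg=4 CcSsLLGg=8 CcSsLLgg=8 CcSsLlGg=16 CcSsLlgg=16 CcSsllGg=8 CcSsllgg=8 CcssLLGg=4 CcssLLgg=4 CcssLlGg=8 CcssLlgg=8 CcssllGg=4 Ccssllgg=4 ccSSLLGg=4 ccSSLLgg=4 ccSSLlGg=8 ccSSLlgg=8 ccSSllGg=4 ccSSllgg=4 ccSsLLGg=8 ccSsLLgg=8 ccSsLlGg=16 ccSsLlgg=16 ccSsllGg=8 ccSsllgg=8 ccssLLGg=4 ccssLLgg=4 ccssLlGg=8 ccssLlgg=8 ccssllGg=4 ccssllgg=4
C_ ss ll G_ hits 4/256; gcd=4; 4÷4/256÷4 = 1/64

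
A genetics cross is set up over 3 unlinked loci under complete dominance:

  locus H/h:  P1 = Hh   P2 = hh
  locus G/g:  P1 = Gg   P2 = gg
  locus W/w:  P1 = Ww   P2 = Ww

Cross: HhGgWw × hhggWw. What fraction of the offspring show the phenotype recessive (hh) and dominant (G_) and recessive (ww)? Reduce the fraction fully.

HhGgWw gametes: HGW×1, HGw×1, HgW×1, Hgw×1, hGW×1, hGw×1, hgW×1, hgw×1
hhggWw gametes: hgW×4, hgw×4
HhGgWw×hhggWw grid (8·8=64): HhGgWW=4 HhGgWw=8 HhGgww=4 HhggWW=4 HhggWw=8 Hhggww=4 hhGgWW=4 hhGgWw=8 hhGgww=4 hhggWW=4 hhggWw=8 hhggww=4
hh G_ ww hits 4/64; gcd=4; 4÷4/64÷4 = 1/16

P(hh G_ ww) = 1/16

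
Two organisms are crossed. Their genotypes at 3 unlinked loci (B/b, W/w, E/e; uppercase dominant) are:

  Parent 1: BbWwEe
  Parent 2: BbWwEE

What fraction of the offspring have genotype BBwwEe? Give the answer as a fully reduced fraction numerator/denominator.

P(BBwwEe) = 1/32

BbWwEe gametes: BWE×1, BWe×1, BwE×1, Bwe×1, bWE×1, bWe×1, bwE×1, bwe×1
BbWwEE gametes: BWE×2, BwE×2, bWE×2, bwE×2
BbWwEe×BbWwEE grid (8·8=64): BBWWEE=2 BBWWEe=2 BBWwEE=4 BBWwEe=4 BBwwEE=2 BBwwEe=2 BbWWEE=4 BbWWEe=4 BbWwEE=8 BbWwEe=8 BbwwEE=4 BbwwEe=4 bbWWEE=2 bbWWEe=2 bbWwEE=4 bbWwEe=4 bbwwEE=2 bbwwEe=2
BBwwEe hits 2/64; gcd=2; 2÷2/64÷2 = 1/32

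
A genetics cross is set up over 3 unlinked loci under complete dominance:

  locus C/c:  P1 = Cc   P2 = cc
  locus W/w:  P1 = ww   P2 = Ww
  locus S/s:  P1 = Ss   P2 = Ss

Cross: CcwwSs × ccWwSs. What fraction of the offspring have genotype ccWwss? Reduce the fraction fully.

P(ccWwss) = 1/16

CcwwSs gametes: CwS×2, Cws×2, cwS×2, cws×2
ccWwSs gametes: cWS×2, cWs×2, cwS×2, cws×2
CcwwSs×ccWwSs grid (8·8=64): CcWwSS=4 CcWwSs=8 CcWwss=4 CcwwSS=4 CcwwSs=8 Ccwwss=4 ccWwSS=4 ccWwSs=8 ccWwss=4 ccwwSS=4 ccwwSs=8 ccwwss=4
ccWwss hits 4/64; gcd=4; 4÷4/64÷4 = 1/16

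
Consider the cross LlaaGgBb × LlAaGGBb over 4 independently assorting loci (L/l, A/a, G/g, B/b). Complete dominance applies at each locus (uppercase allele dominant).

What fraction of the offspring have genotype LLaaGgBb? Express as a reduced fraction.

P(LLaaGgBb) = 1/32

LlaaGgBb gametes: LaGB×2, LaGb×2, LagB×2, Lagb×2, laGB×2, laGb×2, lagB×2, lagb×2
LlAaGGBb gametes: LAGB×2, LAGb×2, LaGB×2, LaGb×2, lAGB×2, lAGb×2, laGB×2, laGb×2
LlaaGgBb×LlAaGGBb grid (16·16=256): LLAaGGBB=4 LLAaGGBb=8 LLAaGGbb=4 LLAaGgBB=4 LLAaGgBb=8 LLAaGgbb=4 LLaaGGBB=4 LLaaGGBb=8 LLaaGGbb=4 LLaaGgBB=4 LLaaGgBb=8 LLaaGgbb=4 LlAaGGBB=8 LlAaGGBb=16 LlAaGGbb=8 LlAaGgBB=8 LlAaGgBb=16 LlAaGgbb=8 LlaaGGBB=8 LlaaGGBb=16 LlaaGGbb=8 LlaaGgBB=8 LlaaGgBb=16 LlaaGgbb=8 llAaGGBB=4 llAaGGBb=8 llAaGGbb=4 llAaGgBB=4 llAaGgBb=8 llAaGgbb=4 llaaGGBB=4 llaaGGBb=8 llaaGGbb=4 llaaGgBB=4 llaaGgBb=8 llaaGgbb=4
LLaaGgBb hits 8/256; gcd=8; 8÷8/256÷8 = 1/32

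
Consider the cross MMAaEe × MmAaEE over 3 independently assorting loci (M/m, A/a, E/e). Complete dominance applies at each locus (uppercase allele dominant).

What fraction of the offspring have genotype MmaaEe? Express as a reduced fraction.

MMAaEe gametes: MAE×2, MAe×2, MaE×2, Mae×2
MmAaEE gametes: MAE×2, MaE×2, mAE×2, maE×2
MMAaEe×MmAaEE grid (8·8=64): MMAAEE=4 MMAAEe=4 MMAaEE=8 MMAaEe=8 MMaaEE=4 MMaaEe=4 MmAAEE=4 MmAAEe=4 MmAaEE=8 MmAaEe=8 MmaaEE=4 MmaaEe=4
MmaaEe hits 4/64; gcd=4; 4÷4/64÷4 = 1/16

P(MmaaEe) = 1/16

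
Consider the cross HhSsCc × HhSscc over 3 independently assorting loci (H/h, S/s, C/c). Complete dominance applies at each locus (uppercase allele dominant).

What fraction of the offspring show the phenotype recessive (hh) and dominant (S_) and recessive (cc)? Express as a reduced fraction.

P(hh S_ cc) = 3/32

HhSsCc gametes: HSC×1, HSc×1, HsC×1, Hsc×1, hSC×1, hSc×1, hsC×1, hsc×1
HhSscc gametes: HSc×2, Hsc×2, hSc×2, hsc×2
HhSsCc×HhSscc grid (8·8=64): HHSSCc=2 HHSScc=2 HHSsCc=4 HHSscc=4 HHssCc=2 HHsscc=2 HhSSCc=4 HhSScc=4 HhSsCc=8 HhSscc=8 HhssCc=4 Hhsscc=4 hhSSCc=2 hhSScc=2 hhSsCc=4 hhSscc=4 hhssCc=2 hhsscc=2
hh S_ cc hits 6/64; gcd=2; 6÷2/64÷2 = 3/32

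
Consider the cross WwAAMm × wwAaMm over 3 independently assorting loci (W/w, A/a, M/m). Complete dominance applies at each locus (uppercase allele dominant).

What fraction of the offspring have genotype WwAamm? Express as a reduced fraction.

P(WwAamm) = 1/16

WwAAMm gametes: WAM×2, WAm×2, wAM×2, wAm×2
wwAaMm gametes: wAM×2, wAm×2, waM×2, wam×2
WwAAMm×wwAaMm grid (8·8=64): WwAAMM=4 WwAAMm=8 WwAAmm=4 WwAaMM=4 WwAaMm=8 WwAamm=4 wwAAMM=4 wwAAMm=8 wwAAmm=4 wwAaMM=4 wwAaMm=8 wwAamm=4
WwAamm hits 4/64; gcd=4; 4÷4/64÷4 = 1/16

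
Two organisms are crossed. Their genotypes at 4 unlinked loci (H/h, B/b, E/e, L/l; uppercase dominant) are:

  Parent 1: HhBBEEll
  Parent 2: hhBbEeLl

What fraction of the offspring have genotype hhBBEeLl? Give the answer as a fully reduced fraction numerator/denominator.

P(hhBBEeLl) = 1/16

HhBBEEll gametes: HBEl×8, hBEl×8
hhBbEeLl gametes: hBEL×2, hBEl×2, hBeL×2, hBel×2, hbEL×2, hbEl×2, hbeL×2, hbel×2
HhBBEEll×hhBbEeLl grid (16·16=256): HhBBEELl=16 HhBBEEll=16 HhBBEeLl=16 HhBBEell=16 HhBbEELl=16 HhBbEEll=16 HhBbEeLl=16 HhBbEell=16 hhBBEELl=16 hhBBEEll=16 hhBBEeLl=16 hhBBEell=16 hhBbEELl=16 hhBbEEll=16 hhBbEeLl=16 hhBbEell=16
hhBBEeLl hits 16/256; gcd=16; 16÷16/256÷16 = 1/16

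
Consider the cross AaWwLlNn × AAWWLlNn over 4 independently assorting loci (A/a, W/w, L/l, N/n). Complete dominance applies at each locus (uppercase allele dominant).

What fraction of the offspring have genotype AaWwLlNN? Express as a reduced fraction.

AaWwLlNn gametes: AWLN×1, AWLn×1, AWlN×1, AWln×1, AwLN×1, AwLn×1, AwlN×1, Awln×1, aWLN×1, aWLn×1, aWlN×1, aWln×1, awLN×1, awLn×1, awlN×1, awln×1
AAWWLlNn gametes: AWLN×4, AWLn×4, AWlN×4, AWln×4
AaWwLlNn×AAWWLlNn grid (16·16=256): AAWWLLNN=4 AAWWLLNn=8 AAWWLLnn=4 AAWWLlNN=8 AAWWLlNn=16 AAWWLlnn=8 AAWWllNN=4 AAWWllNn=8 AAWWllnn=4 AAWwLLNN=4 AAWwLLNn=8 AAWwLLnn=4 AAWwLlNN=8 AAWwLlNn=16 AAWwLlnn=8 AAWwllNN=4 AAWwllNn=8 AAWwllnn=4 AaWWLLNN=4 AaWWLLNn=8 AaWWLLnn=4 AaWWLlNN=8 AaWWLlNn=16 AaWWLlnn=8 AaWWllNN=4 AaWWllNn=8 AaWWllnn=4 AaWwLLNN=4 AaWwLLNn=8 AaWwLLnn=4 AaWwLlNN=8 AaWwLlNn=16 AaWwLlnn=8 AaWwllNN=4 AaWwllNn=8 AaWwllnn=4
AaWwLlNN hits 8/256; gcd=8; 8÷8/256÷8 = 1/32

P(AaWwLlNN) = 1/32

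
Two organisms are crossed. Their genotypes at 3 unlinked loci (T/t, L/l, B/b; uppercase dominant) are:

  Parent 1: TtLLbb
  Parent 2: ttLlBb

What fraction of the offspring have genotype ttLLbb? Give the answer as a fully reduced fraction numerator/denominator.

TtLLbb gametes: TLb×4, tLb×4
ttLlBb gametes: tLB×2, tLb×2, tlB×2, tlb×2
TtLLbb×ttLlBb grid (8·8=64): TtLLBb=8 TtLLbb=8 TtLlBb=8 TtLlbb=8 ttLLBb=8 ttLLbb=8 ttLlBb=8 ttLlbb=8
ttLLbb hits 8/64; gcd=8; 8÷8/64÷8 = 1/8

P(ttLLbb) = 1/8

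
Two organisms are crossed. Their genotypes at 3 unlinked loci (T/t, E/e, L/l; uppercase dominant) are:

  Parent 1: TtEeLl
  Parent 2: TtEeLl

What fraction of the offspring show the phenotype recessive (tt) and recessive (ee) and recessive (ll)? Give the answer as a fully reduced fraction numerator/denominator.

P(tt ee ll) = 1/64

TtEeLl gametes: TEL×1, TEl×1, TeL×1, Tel×1, tEL×1, tEl×1, teL×1, tel×1
TtEeLl gametes: TEL×1, TEl×1, TeL×1, Tel×1, tEL×1, tEl×1, teL×1, tel×1
TtEeLl×TtEeLl grid (8·8=64): TTEELL=1 TTEELl=2 TTEEll=1 TTEeLL=2 TTEeLl=4 TTEell=2 TTeeLL=1 TTeeLl=2 TTeell=1 TtEELL=2 TtEELl=4 TtEEll=2 TtEeLL=4 TtEeLl=8 TtEell=4 TteeLL=2 TteeLl=4 Tteell=2 ttEELL=1 ttEELl=2 ttEEll=1 ttEeLL=2 ttEeLl=4 ttEell=2 tteeLL=1 tteeLl=2 tteell=1
tt ee ll hits 1/64; gcd=1; 1÷1/64÷1 = 1/64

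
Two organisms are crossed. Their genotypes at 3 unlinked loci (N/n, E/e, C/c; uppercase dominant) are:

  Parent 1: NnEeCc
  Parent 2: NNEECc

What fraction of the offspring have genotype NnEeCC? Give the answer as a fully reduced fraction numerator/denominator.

P(NnEeCC) = 1/16

NnEeCc gametes: NEC×1, NEc×1, NeC×1, Nec×1, nEC×1, nEc×1, neC×1, nec×1
NNEECc gametes: NEC×4, NEc×4
NnEeCc×NNEECc grid (8·8=64): NNEECC=4 NNEECc=8 NNEEcc=4 NNEeCC=4 NNEeCc=8 NNEecc=4 NnEECC=4 NnEECc=8 NnEEcc=4 NnEeCC=4 NnEeCc=8 NnEecc=4
NnEeCC hits 4/64; gcd=4; 4÷4/64÷4 = 1/16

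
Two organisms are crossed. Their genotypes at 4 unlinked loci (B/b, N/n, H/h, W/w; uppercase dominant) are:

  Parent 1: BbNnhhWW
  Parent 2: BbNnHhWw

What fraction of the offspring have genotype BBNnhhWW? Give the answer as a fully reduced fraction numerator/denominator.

P(BBNnhhWW) = 1/32

BbNnhhWW gametes: BNhW×4, BnhW×4, bNhW×4, bnhW×4
BbNnHhWw gametes: BNHW×1, BNHw×1, BNhW×1, BNhw×1, BnHW×1, BnHw×1, BnhW×1, Bnhw×1, bNHW×1, bNHw×1, bNhW×1, bNhw×1, bnHW×1, bnHw×1, bnhW×1, bnhw×1
BbNnhhWW×BbNnHhWw grid (16·16=256): BBNNHhWW=4 BBNNHhWw=4 BBNNhhWW=4 BBNNhhWw=4 BBNnHhWW=8 BBNnHhWw=8 BBNnhhWW=8 BBNnhhWw=8 BBnnHhWW=4 BBnnHhWw=4 BBnnhhWW=4 BBnnhhWw=4 BbNNHhWW=8 BbNNHhWw=8 BbNNhhWW=8 BbNNhhWw=8 BbNnHhWW=16 BbNnHhWw=16 BbNnhhWW=16 BbNnhhWw=16 BbnnHhWW=8 BbnnHhWw=8 BbnnhhWW=8 BbnnhhWw=8 bbNNHhWW=4 bbNNHhWw=4 bbNNhhWW=4 bbNNhhWw=4 bbNnHhWW=8 bbNnHhWw=8 bbNnhhWW=8 bbNnhhWw=8 bbnnHhWW=4 bbnnHhWw=4 bbnnhhWW=4 bbnnhhWw=4
BBNnhhWW hits 8/256; gcd=8; 8÷8/256÷8 = 1/32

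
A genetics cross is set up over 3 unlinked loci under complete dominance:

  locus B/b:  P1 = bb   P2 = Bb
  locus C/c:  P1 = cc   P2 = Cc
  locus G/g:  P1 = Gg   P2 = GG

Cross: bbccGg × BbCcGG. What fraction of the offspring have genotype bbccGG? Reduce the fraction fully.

bbccGg gametes: bcG×4, bcg×4
BbCcGG gametes: BCG×2, BcG×2, bCG×2, bcG×2
bbccGg×BbCcGG grid (8·8=64): BbCcGG=8 BbCcGg=8 BbccGG=8 BbccGg=8 bbCcGG=8 bbCcGg=8 bbccGG=8 bbccGg=8
bbccGG hits 8/64; gcd=8; 8÷8/64÷8 = 1/8

P(bbccGG) = 1/8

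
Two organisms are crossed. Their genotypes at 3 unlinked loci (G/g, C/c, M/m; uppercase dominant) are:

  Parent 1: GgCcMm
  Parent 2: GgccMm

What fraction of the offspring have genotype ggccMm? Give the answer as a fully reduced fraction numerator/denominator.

GgCcMm gametes: GCM×1, GCm×1, GcM×1, Gcm×1, gCM×1, gCm×1, gcM×1, gcm×1
GgccMm gametes: GcM×2, Gcm×2, gcM×2, gcm×2
GgCcMm×GgccMm grid (8·8=64): GGCcMM=2 GGCcMm=4 GGCcmm=2 GGccMM=2 GGccMm=4 GGccmm=2 GgCcMM=4 GgCcMm=8 GgCcmm=4 GgccMM=4 GgccMm=8 Ggccmm=4 ggCcMM=2 ggCcMm=4 ggCcmm=2 ggccMM=2 ggccMm=4 ggccmm=2
ggccMm hits 4/64; gcd=4; 4÷4/64÷4 = 1/16

P(ggccMm) = 1/16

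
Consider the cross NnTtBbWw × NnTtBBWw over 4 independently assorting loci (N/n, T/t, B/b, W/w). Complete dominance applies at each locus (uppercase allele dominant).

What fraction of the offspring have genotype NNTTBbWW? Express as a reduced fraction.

NnTtBbWw gametes: NTBW×1, NTBw×1, NTbW×1, NTbw×1, NtBW×1, NtBw×1, NtbW×1, Ntbw×1, nTBW×1, nTBw×1, nTbW×1, nTbw×1, ntBW×1, ntBw×1, ntbW×1, ntbw×1
NnTtBBWw gametes: NTBW×2, NTBw×2, NtBW×2, NtBw×2, nTBW×2, nTBw×2, ntBW×2, ntBw×2
NnTtBbWw×NnTtBBWw grid (16·16=256): NNTTBBWW=2 NNTTBBWw=4 NNTTBBww=2 NNTTBbWW=2 NNTTBbWw=4 NNTTBbww=2 NNTtBBWW=4 NNTtBBWw=8 NNTtBBww=4 NNTtBbWW=4 NNTtBbWw=8 NNTtBbww=4 NNttBBWW=2 NNttBBWw=4 NNttBBww=2 NNttBbWW=2 NNttBbWw=4 NNttBbww=2 NnTTBBWW=4 NnTTBBWw=8 NnTTBBww=4 NnTTBbWW=4 NnTTBbWw=8 NnTTBbww=4 NnTtBBWW=8 NnTtBBWw=16 NnTtBBww=8 NnTtBbWW=8 NnTtBbWw=16 NnTtBbww=8 NnttBBWW=4 NnttBBWw=8 NnttBBww=4 NnttBbWW=4 NnttBbWw=8 NnttBbww=4 nnTTBBWW=2 nnTTBBWw=4 nnTTBBww=2 nnTTBbWW=2 nnTTBbWw=4 nnTTBbww=2 nnTtBBWW=4 nnTtBBWw=8 nnTtBBww=4 nnTtBbWW=4 nnTtBbWw=8 nnTtBbww=4 nnttBBWW=2 nnttBBWw=4 nnttBBww=2 nnttBbWW=2 nnttBbWw=4 nnttBbww=2
NNTTBbWW hits 2/256; gcd=2; 2÷2/256÷2 = 1/128

P(NNTTBbWW) = 1/128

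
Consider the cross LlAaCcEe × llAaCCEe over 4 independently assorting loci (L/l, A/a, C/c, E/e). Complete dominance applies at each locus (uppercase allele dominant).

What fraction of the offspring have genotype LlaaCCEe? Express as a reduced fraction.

LlAaCcEe gametes: LACE×1, LACe×1, LAcE×1, LAce×1, LaCE×1, LaCe×1, LacE×1, Lace×1, lACE×1, lACe×1, lAcE×1, lAce×1, laCE×1, laCe×1, lacE×1, lace×1
llAaCCEe gametes: lACE×4, lACe×4, laCE×4, laCe×4
LlAaCcEe×llAaCCEe grid (16·16=256): LlAACCEE=4 LlAACCEe=8 LlAACCee=4 LlAACcEE=4 LlAACcEe=8 LlAACcee=4 LlAaCCEE=8 LlAaCCEe=16 LlAaCCee=8 LlAaCcEE=8 LlAaCcEe=16 LlAaCcee=8 LlaaCCEE=4 LlaaCCEe=8 LlaaCCee=4 LlaaCcEE=4 LlaaCcEe=8 LlaaCcee=4 llAACCEE=4 llAACCEe=8 llAACCee=4 llAACcEE=4 llAACcEe=8 llAACcee=4 llAaCCEE=8 llAaCCEe=16 llAaCCee=8 llAaCcEE=8 llAaCcEe=16 llAaCcee=8 llaaCCEE=4 llaaCCEe=8 llaaCCee=4 llaaCcEE=4 llaaCcEe=8 llaaCcee=4
LlaaCCEe hits 8/256; gcd=8; 8÷8/256÷8 = 1/32

P(LlaaCCEe) = 1/32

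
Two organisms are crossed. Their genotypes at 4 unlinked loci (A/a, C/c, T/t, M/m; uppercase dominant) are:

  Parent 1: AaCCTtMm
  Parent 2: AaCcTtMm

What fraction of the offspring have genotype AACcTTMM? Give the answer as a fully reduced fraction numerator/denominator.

AaCCTtMm gametes: ACTM×2, ACTm×2, ACtM×2, ACtm×2, aCTM×2, aCTm×2, aCtM×2, aCtm×2
AaCcTtMm gametes: ACTM×1, ACTm×1, ACtM×1, ACtm×1, AcTM×1, AcTm×1, ActM×1, Actm×1, aCTM×1, aCTm×1, aCtM×1, aCtm×1, acTM×1, acTm×1, actM×1, actm×1
AaCCTtMm×AaCcTtMm grid (16·16=256): AACCTTMM=2 AACCTTMm=4 AACCTTmm=2 AACCTtMM=4 AACCTtMm=8 AACCTtmm=4 AACCttMM=2 AACCttMm=4 AACCttmm=2 AACcTTMM=2 AACcTTMm=4 AACcTTmm=2 AACcTtMM=4 AACcTtMm=8 AACcTtmm=4 AACcttMM=2 AACcttMm=4 AACcttmm=2 AaCCTTMM=4 AaCCTTMm=8 AaCCTTmm=4 AaCCTtMM=8 AaCCTtMm=16 AaCCTtmm=8 AaCCttMM=4 AaCCttMm=8 AaCCttmm=4 AaCcTTMM=4 AaCcTTMm=8 AaCcTTmm=4 AaCcTtMM=8 AaCcTtMm=16 AaCcTtmm=8 AaCcttMM=4 AaCcttMm=8 AaCcttmm=4 aaCCTTMM=2 aaCCTTMm=4 aaCCTTmm=2 aaCCTtMM=4 aaCCTtMm=8 aaCCTtmm=4 aaCCttMM=2 aaCCttMm=4 aaCCttmm=2 aaCcTTMM=2 aaCcTTMm=4 aaCcTTmm=2 aaCcTtMM=4 aaCcTtMm=8 aaCcTtmm=4 aaCcttMM=2 aaCcttMm=4 aaCcttmm=2
AACcTTMM hits 2/256; gcd=2; 2÷2/256÷2 = 1/128

P(AACcTTMM) = 1/128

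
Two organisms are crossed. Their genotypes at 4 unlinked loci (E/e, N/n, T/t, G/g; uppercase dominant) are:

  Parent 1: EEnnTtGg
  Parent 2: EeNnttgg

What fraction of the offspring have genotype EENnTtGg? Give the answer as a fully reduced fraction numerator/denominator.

P(EENnTtGg) = 1/16

EEnnTtGg gametes: EnTG×4, EnTg×4, EntG×4, Entg×4
EeNnttgg gametes: ENtg×4, Entg×4, eNtg×4, entg×4
EEnnTtGg×EeNnttgg grid (16·16=256): EENnTtGg=16 EENnTtgg=16 EENnttGg=16 EENnttgg=16 EEnnTtGg=16 EEnnTtgg=16 EEnnttGg=16 EEnnttgg=16 EeNnTtGg=16 EeNnTtgg=16 EeNnttGg=16 EeNnttgg=16 EennTtGg=16 EennTtgg=16 EennttGg=16 Eennttgg=16
EENnTtGg hits 16/256; gcd=16; 16÷16/256÷16 = 1/16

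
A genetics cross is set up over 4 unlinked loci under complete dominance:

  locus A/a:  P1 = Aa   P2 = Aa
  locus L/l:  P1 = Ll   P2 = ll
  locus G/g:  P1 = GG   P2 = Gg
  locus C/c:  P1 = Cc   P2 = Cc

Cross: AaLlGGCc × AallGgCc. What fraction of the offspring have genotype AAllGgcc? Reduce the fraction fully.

P(AAllGgcc) = 1/64

AaLlGGCc gametes: ALGC×2, ALGc×2, AlGC×2, AlGc×2, aLGC×2, aLGc×2, alGC×2, alGc×2
AallGgCc gametes: AlGC×2, AlGc×2, AlgC×2, Algc×2, alGC×2, alGc×2, algC×2, algc×2
AaLlGGCc×AallGgCc grid (16·16=256): AALlGGCC=4 AALlGGCc=8 AALlGGcc=4 AALlGgCC=4 AALlGgCc=8 AALlGgcc=4 AAllGGCC=4 AAllGGCc=8 AAllGGcc=4 AAllGgCC=4 AAllGgCc=8 AAllGgcc=4 AaLlGGCC=8 AaLlGGCc=16 AaLlGGcc=8 AaLlGgCC=8 AaLlGgCc=16 AaLlGgcc=8 AallGGCC=8 AallGGCc=16 AallGGcc=8 AallGgCC=8 AallGgCc=16 AallGgcc=8 aaLlGGCC=4 aaLlGGCc=8 aaLlGGcc=4 aaLlGgCC=4 aaLlGgCc=8 aaLlGgcc=4 aallGGCC=4 aallGGCc=8 aallGGcc=4 aallGgCC=4 aallGgCc=8 aallGgcc=4
AAllGgcc hits 4/256; gcd=4; 4÷4/256÷4 = 1/64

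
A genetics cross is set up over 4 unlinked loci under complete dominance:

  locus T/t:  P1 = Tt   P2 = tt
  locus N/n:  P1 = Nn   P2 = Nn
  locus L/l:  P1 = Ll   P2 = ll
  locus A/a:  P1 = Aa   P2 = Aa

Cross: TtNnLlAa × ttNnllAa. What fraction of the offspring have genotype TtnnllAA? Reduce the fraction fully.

P(TtnnllAA) = 1/64

TtNnLlAa gametes: TNLA×1, TNLa×1, TNlA×1, TNla×1, TnLA×1, TnLa×1, TnlA×1, Tnla×1, tNLA×1, tNLa×1, tNlA×1, tNla×1, tnLA×1, tnLa×1, tnlA×1, tnla×1
ttNnllAa gametes: tNlA×4, tNla×4, tnlA×4, tnla×4
TtNnLlAa×ttNnllAa grid (16·16=256): TtNNLlAA=4 TtNNLlAa=8 TtNNLlaa=4 TtNNllAA=4 TtNNllAa=8 TtNNllaa=4 TtNnLlAA=8 TtNnLlAa=16 TtNnLlaa=8 TtNnllAA=8 TtNnllAa=16 TtNnllaa=8 TtnnLlAA=4 TtnnLlAa=8 TtnnLlaa=4 TtnnllAA=4 TtnnllAa=8 Ttnnllaa=4 ttNNLlAA=4 ttNNLlAa=8 ttNNLlaa=4 ttNNllAA=4 ttNNllAa=8 ttNNllaa=4 ttNnLlAA=8 ttNnLlAa=16 ttNnLlaa=8 ttNnllAA=8 ttNnllAa=16 ttNnllaa=8 ttnnLlAA=4 ttnnLlAa=8 ttnnLlaa=4 ttnnllAA=4 ttnnllAa=8 ttnnllaa=4
TtnnllAA hits 4/256; gcd=4; 4÷4/256÷4 = 1/64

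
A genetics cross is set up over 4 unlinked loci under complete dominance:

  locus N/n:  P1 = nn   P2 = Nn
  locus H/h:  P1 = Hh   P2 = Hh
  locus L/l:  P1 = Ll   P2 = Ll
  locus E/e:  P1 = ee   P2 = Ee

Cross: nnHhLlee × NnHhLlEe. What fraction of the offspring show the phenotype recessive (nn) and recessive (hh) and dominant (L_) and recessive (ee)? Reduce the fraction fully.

P(nn hh L_ ee) = 3/64

nnHhLlee gametes: nHLe×4, nHle×4, nhLe×4, nhle×4
NnHhLlEe gametes: NHLE×1, NHLe×1, NHlE×1, NHle×1, NhLE×1, NhLe×1, NhlE×1, Nhle×1, nHLE×1, nHLe×1, nHlE×1, nHle×1, nhLE×1, nhLe×1, nhlE×1, nhle×1
nnHhLlee×NnHhLlEe grid (16·16=256): NnHHLLEe=4 NnHHLLee=4 NnHHLlEe=8 NnHHLlee=8 NnHHllEe=4 NnHHllee=4 NnHhLLEe=8 NnHhLLee=8 NnHhLlEe=16 NnHhLlee=16 NnHhllEe=8 NnHhllee=8 NnhhLLEe=4 NnhhLLee=4 NnhhLlEe=8 NnhhLlee=8 NnhhllEe=4 Nnhhllee=4 nnHHLLEe=4 nnHHLLee=4 nnHHLlEe=8 nnHHLlee=8 nnHHllEe=4 nnHHllee=4 nnHhLLEe=8 nnHhLLee=8 nnHhLlEe=16 nnHhLlee=16 nnHhllEe=8 nnHhllee=8 nnhhLLEe=4 nnhhLLee=4 nnhhLlEe=8 nnhhLlee=8 nnhhllEe=4 nnhhllee=4
nn hh L_ ee hits 12/256; gcd=4; 12÷4/256÷4 = 3/64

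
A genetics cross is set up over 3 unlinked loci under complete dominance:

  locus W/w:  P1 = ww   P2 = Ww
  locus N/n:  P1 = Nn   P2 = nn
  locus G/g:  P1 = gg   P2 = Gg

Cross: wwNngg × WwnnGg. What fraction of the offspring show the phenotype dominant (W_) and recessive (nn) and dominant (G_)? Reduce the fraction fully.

wwNngg gametes: wNg×4, wng×4
WwnnGg gametes: WnG×2, Wng×2, wnG×2, wng×2
wwNngg×WwnnGg grid (8·8=64): WwNnGg=8 WwNngg=8 WwnnGg=8 Wwnngg=8 wwNnGg=8 wwNngg=8 wwnnGg=8 wwnngg=8
W_ nn G_ hits 8/64; gcd=8; 8÷8/64÷8 = 1/8

P(W_ nn G_) = 1/8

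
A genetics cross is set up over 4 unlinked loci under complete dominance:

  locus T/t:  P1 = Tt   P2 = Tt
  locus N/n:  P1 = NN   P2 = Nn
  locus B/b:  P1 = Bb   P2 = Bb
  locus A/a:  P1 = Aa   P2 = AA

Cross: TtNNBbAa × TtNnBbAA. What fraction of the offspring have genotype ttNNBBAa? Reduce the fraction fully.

P(ttNNBBAa) = 1/64

TtNNBbAa gametes: TNBA×2, TNBa×2, TNbA×2, TNba×2, tNBA×2, tNBa×2, tNbA×2, tNba×2
TtNnBbAA gametes: TNBA×2, TNbA×2, TnBA×2, TnbA×2, tNBA×2, tNbA×2, tnBA×2, tnbA×2
TtNNBbAa×TtNnBbAA grid (16·16=256): TTNNBBAA=4 TTNNBBAa=4 TTNNBbAA=8 TTNNBbAa=8 TTNNbbAA=4 TTNNbbAa=4 TTNnBBAA=4 TTNnBBAa=4 TTNnBbAA=8 TTNnBbAa=8 TTNnbbAA=4 TTNnbbAa=4 TtNNBBAA=8 TtNNBBAa=8 TtNNBbAA=16 TtNNBbAa=16 TtNNbbAA=8 TtNNbbAa=8 TtNnBBAA=8 TtNnBBAa=8 TtNnBbAA=16 TtNnBbAa=16 TtNnbbAA=8 TtNnbbAa=8 ttNNBBAA=4 ttNNBBAa=4 ttNNBbAA=8 ttNNBbAa=8 ttNNbbAA=4 ttNNbbAa=4 ttNnBBAA=4 ttNnBBAa=4 ttNnBbAA=8 ttNnBbAa=8 ttNnbbAA=4 ttNnbbAa=4
ttNNBBAa hits 4/256; gcd=4; 4÷4/256÷4 = 1/64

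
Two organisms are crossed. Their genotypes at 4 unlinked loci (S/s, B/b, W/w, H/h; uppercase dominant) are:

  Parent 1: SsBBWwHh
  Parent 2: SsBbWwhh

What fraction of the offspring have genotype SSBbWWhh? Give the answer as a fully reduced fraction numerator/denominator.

SsBBWwHh gametes: SBWH×2, SBWh×2, SBwH×2, SBwh×2, sBWH×2, sBWh×2, sBwH×2, sBwh×2
SsBbWwhh gametes: SBWh×2, SBwh×2, SbWh×2, Sbwh×2, sBWh×2, sBwh×2, sbWh×2, sbwh×2
SsBBWwHh×SsBbWwhh grid (16·16=256): SSBBWWHh=4 SSBBWWhh=4 SSBBWwHh=8 SSBBWwhh=8 SSBBwwHh=4 SSBBwwhh=4 SSBbWWHh=4 SSBbWWhh=4 SSBbWwHh=8 SSBbWwhh=8 SSBbwwHh=4 SSBbwwhh=4 SsBBWWHh=8 SsBBWWhh=8 SsBBWwHh=16 SsBBWwhh=16 SsBBwwHh=8 SsBBwwhh=8 SsBbWWHh=8 SsBbWWhh=8 SsBbWwHh=16 SsBbWwhh=16 SsBbwwHh=8 SsBbwwhh=8 ssBBWWHh=4 ssBBWWhh=4 ssBBWwHh=8 ssBBWwhh=8 ssBBwwHh=4 ssBBwwhh=4 ssBbWWHh=4 ssBbWWhh=4 ssBbWwHh=8 ssBbWwhh=8 ssBbwwHh=4 ssBbwwhh=4
SSBbWWhh hits 4/256; gcd=4; 4÷4/256÷4 = 1/64

P(SSBbWWhh) = 1/64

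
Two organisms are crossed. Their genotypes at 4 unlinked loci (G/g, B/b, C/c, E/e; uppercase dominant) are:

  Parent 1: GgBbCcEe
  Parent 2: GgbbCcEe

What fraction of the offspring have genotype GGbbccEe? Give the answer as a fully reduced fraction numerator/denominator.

GgBbCcEe gametes: GBCE×1, GBCe×1, GBcE×1, GBce×1, GbCE×1, GbCe×1, GbcE×1, Gbce×1, gBCE×1, gBCe×1, gBcE×1, gBce×1, gbCE×1, gbCe×1, gbcE×1, gbce×1
GgbbCcEe gametes: GbCE×2, GbCe×2, GbcE×2, Gbce×2, gbCE×2, gbCe×2, gbcE×2, gbce×2
GgBbCcEe×GgbbCcEe grid (16·16=256): GGBbCCEE=2 GGBbCCEe=4 GGBbCCee=2 GGBbCcEE=4 GGBbCcEe=8 GGBbCcee=4 GGBbccEE=2 GGBbccEe=4 GGBbccee=2 GGbbCCEE=2 GGbbCCEe=4 GGbbCCee=2 GGbbCcEE=4 GGbbCcEe=8 GGbbCcee=4 GGbbccEE=2 GGbbccEe=4 GGbbccee=2 GgBbCCEE=4 GgBbCCEe=8 GgBbCCee=4 GgBbCcEE=8 GgBbCcEe=16 GgBbCcee=8 GgBbccEE=4 GgBbccEe=8 GgBbccee=4 GgbbCCEE=4 GgbbCCEe=8 GgbbCCee=4 GgbbCcEE=8 GgbbCcEe=16 GgbbCcee=8 GgbbccEE=4 GgbbccEe=8 Ggbbccee=4 ggBbCCEE=2 ggBbCCEe=4 ggBbCCee=2 ggBbCcEE=4 ggBbCcEe=8 ggBbCcee=4 ggBbccEE=2 ggBbccEe=4 ggBbccee=2 ggbbCCEE=2 ggbbCCEe=4 ggbbCCee=2 ggbbCcEE=4 ggbbCcEe=8 ggbbCcee=4 ggbbccEE=2 ggbbccEe=4 ggbbccee=2
GGbbccEe hits 4/256; gcd=4; 4÷4/256÷4 = 1/64

P(GGbbccEe) = 1/64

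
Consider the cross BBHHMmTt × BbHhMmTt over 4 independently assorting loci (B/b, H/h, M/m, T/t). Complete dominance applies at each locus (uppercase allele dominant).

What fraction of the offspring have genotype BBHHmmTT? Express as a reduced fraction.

P(BBHHmmTT) = 1/64

BBHHMmTt gametes: BHMT×4, BHMt×4, BHmT×4, BHmt×4
BbHhMmTt gametes: BHMT×1, BHMt×1, BHmT×1, BHmt×1, BhMT×1, BhMt×1, BhmT×1, Bhmt×1, bHMT×1, bHMt×1, bHmT×1, bHmt×1, bhMT×1, bhMt×1, bhmT×1, bhmt×1
BBHHMmTt×BbHhMmTt grid (16·16=256): BBHHMMTT=4 BBHHMMTt=8 BBHHMMtt=4 BBHHMmTT=8 BBHHMmTt=16 BBHHMmtt=8 BBHHmmTT=4 BBHHmmTt=8 BBHHmmtt=4 BBHhMMTT=4 BBHhMMTt=8 BBHhMMtt=4 BBHhMmTT=8 BBHhMmTt=16 BBHhMmtt=8 BBHhmmTT=4 BBHhmmTt=8 BBHhmmtt=4 BbHHMMTT=4 BbHHMMTt=8 BbHHMMtt=4 BbHHMmTT=8 BbHHMmTt=16 BbHHMmtt=8 BbHHmmTT=4 BbHHmmTt=8 BbHHmmtt=4 BbHhMMTT=4 BbHhMMTt=8 BbHhMMtt=4 BbHhMmTT=8 BbHhMmTt=16 BbHhMmtt=8 BbHhmmTT=4 BbHhmmTt=8 BbHhmmtt=4
BBHHmmTT hits 4/256; gcd=4; 4÷4/256÷4 = 1/64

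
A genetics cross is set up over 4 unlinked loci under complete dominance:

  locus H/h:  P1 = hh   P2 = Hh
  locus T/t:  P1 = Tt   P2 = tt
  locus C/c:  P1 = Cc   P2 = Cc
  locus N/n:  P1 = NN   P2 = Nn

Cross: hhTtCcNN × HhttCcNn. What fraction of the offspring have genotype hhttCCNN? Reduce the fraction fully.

P(hhttCCNN) = 1/32

hhTtCcNN gametes: hTCN×4, hTcN×4, htCN×4, htcN×4
HhttCcNn gametes: HtCN×2, HtCn×2, HtcN×2, Htcn×2, htCN×2, htCn×2, htcN×2, htcn×2
hhTtCcNN×HhttCcNn grid (16·16=256): HhTtCCNN=8 HhTtCCNn=8 HhTtCcNN=16 HhTtCcNn=16 HhTtccNN=8 HhTtccNn=8 HhttCCNN=8 HhttCCNn=8 HhttCcNN=16 HhttCcNn=16 HhttccNN=8 HhttccNn=8 hhTtCCNN=8 hhTtCCNn=8 hhTtCcNN=16 hhTtCcNn=16 hhTtccNN=8 hhTtccNn=8 hhttCCNN=8 hhttCCNn=8 hhttCcNN=16 hhttCcNn=16 hhttccNN=8 hhttccNn=8
hhttCCNN hits 8/256; gcd=8; 8÷8/256÷8 = 1/32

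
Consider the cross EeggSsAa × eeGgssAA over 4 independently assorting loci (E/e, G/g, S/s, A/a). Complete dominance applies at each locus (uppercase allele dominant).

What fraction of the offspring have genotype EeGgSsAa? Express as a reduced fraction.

P(EeGgSsAa) = 1/16

EeggSsAa gametes: EgSA×2, EgSa×2, EgsA×2, Egsa×2, egSA×2, egSa×2, egsA×2, egsa×2
eeGgssAA gametes: eGsA×8, egsA×8
EeggSsAa×eeGgssAA grid (16·16=256): EeGgSsAA=16 EeGgSsAa=16 EeGgssAA=16 EeGgssAa=16 EeggSsAA=16 EeggSsAa=16 EeggssAA=16 EeggssAa=16 eeGgSsAA=16 eeGgSsAa=16 eeGgssAA=16 eeGgssAa=16 eeggSsAA=16 eeggSsAa=16 eeggssAA=16 eeggssAa=16
EeGgSsAa hits 16/256; gcd=16; 16÷16/256÷16 = 1/16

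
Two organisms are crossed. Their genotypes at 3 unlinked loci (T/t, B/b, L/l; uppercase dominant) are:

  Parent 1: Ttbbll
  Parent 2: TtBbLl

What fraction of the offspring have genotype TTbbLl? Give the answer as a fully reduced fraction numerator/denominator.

P(TTbbLl) = 1/16

Ttbbll gametes: Tbl×4, tbl×4
TtBbLl gametes: TBL×1, TBl×1, TbL×1, Tbl×1, tBL×1, tBl×1, tbL×1, tbl×1
Ttbbll×TtBbLl grid (8·8=64): TTBbLl=4 TTBbll=4 TTbbLl=4 TTbbll=4 TtBbLl=8 TtBbll=8 TtbbLl=8 Ttbbll=8 ttBbLl=4 ttBbll=4 ttbbLl=4 ttbbll=4
TTbbLl hits 4/64; gcd=4; 4÷4/64÷4 = 1/16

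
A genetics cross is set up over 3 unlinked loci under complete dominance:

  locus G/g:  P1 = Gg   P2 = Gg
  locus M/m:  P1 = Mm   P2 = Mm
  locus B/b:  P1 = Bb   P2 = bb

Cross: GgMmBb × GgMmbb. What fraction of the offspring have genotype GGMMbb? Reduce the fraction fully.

GgMmBb gametes: GMB×1, GMb×1, GmB×1, Gmb×1, gMB×1, gMb×1, gmB×1, gmb×1
GgMmbb gametes: GMb×2, Gmb×2, gMb×2, gmb×2
GgMmBb×GgMmbb grid (8·8=64): GGMMBb=2 GGMMbb=2 GGMmBb=4 GGMmbb=4 GGmmBb=2 GGmmbb=2 GgMMBb=4 GgMMbb=4 GgMmBb=8 GgMmbb=8 GgmmBb=4 Ggmmbb=4 ggMMBb=2 ggMMbb=2 ggMmBb=4 ggMmbb=4 ggmmBb=2 ggmmbb=2
GGMMbb hits 2/64; gcd=2; 2÷2/64÷2 = 1/32

P(GGMMbb) = 1/32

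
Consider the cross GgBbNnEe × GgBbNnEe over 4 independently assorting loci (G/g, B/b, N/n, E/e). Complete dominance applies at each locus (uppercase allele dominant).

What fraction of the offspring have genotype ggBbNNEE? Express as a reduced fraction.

P(ggBbNNEE) = 1/128

GgBbNnEe gametes: GBNE×1, GBNe×1, GBnE×1, GBne×1, GbNE×1, GbNe×1, GbnE×1, Gbne×1, gBNE×1, gBNe×1, gBnE×1, gBne×1, gbNE×1, gbNe×1, gbnE×1, gbne×1
GgBbNnEe gametes: GBNE×1, GBNe×1, GBnE×1, GBne×1, GbNE×1, GbNe×1, GbnE×1, Gbne×1, gBNE×1, gBNe×1, gBnE×1, gBne×1, gbNE×1, gbNe×1, gbnE×1, gbne×1
GgBbNnEe×GgBbNnEe grid (16·16=256): GGBBNNEE=1 GGBBNNEe=2 GGBBNNee=1 GGBBNnEE=2 GGBBNnEe=4 GGBBNnee=2 GGBBnnEE=1 GGBBnnEe=2 GGBBnnee=1 GGBbNNEE=2 GGBbNNEe=4 GGBbNNee=2 GGBbNnEE=4 GGBbNnEe=8 GGBbNnee=4 GGBbnnEE=2 GGBbnnEe=4 GGBbnnee=2 GGbbNNEE=1 GGbbNNEe=2 GGbbNNee=1 GGbbNnEE=2 GGbbNnEe=4 GGbbNnee=2 GGbbnnEE=1 GGbbnnEe=2 GGbbnnee=1 GgBBNNEE=2 GgBBNNEe=4 GgBBNNee=2 GgBBNnEE=4 GgBBNnEe=8 GgBBNnee=4 GgBBnnEE=2 GgBBnnEe=4 GgBBnnee=2 GgBbNNEE=4 GgBbNNEe=8 GgBbNNee=4 GgBbNnEE=8 GgBbNnEe=16 GgBbNnee=8 GgBbnnEE=4 GgBbnnEe=8 GgBbnnee=4 GgbbNNEE=2 GgbbNNEe=4 GgbbNNee=2 GgbbNnEE=4 GgbbNnEe=8 GgbbNnee=4 GgbbnnEE=2 GgbbnnEe=4 Ggbbnnee=2 ggBBNNEE=1 ggBBNNEe=2 ggBBNNee=1 ggBBNnEE=2 ggBBNnEe=4 ggBBNnee=2 ggBBnnEE=1 ggBBnnEe=2 ggBBnnee=1 ggBbNNEE=2 ggBbNNEe=4 ggBbNNee=2 ggBbNnEE=4 ggBbNnEe=8 ggBbNnee=4 ggBbnnEE=2 ggBbnnEe=4 ggBbnnee=2 ggbbNNEE=1 ggbbNNEe=2 ggbbNNee=1 ggbbNnEE=2 ggbbNnEe=4 ggbbNnee=2 ggbbnnEE=1 ggbbnnEe=2 ggbbnnee=1
ggBbNNEE hits 2/256; gcd=2; 2÷2/256÷2 = 1/128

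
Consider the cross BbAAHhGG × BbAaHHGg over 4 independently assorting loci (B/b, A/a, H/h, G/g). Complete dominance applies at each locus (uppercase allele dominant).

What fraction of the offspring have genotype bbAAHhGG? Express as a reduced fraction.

BbAAHhGG gametes: BAHG×4, BAhG×4, bAHG×4, bAhG×4
BbAaHHGg gametes: BAHG×2, BAHg×2, BaHG×2, BaHg×2, bAHG×2, bAHg×2, baHG×2, baHg×2
BbAAHhGG×BbAaHHGg grid (16·16=256): BBAAHHGG=8 BBAAHHGg=8 BBAAHhGG=8 BBAAHhGg=8 BBAaHHGG=8 BBAaHHGg=8 BBAaHhGG=8 BBAaHhGg=8 BbAAHHGG=16 BbAAHHGg=16 BbAAHhGG=16 BbAAHhGg=16 BbAaHHGG=16 BbAaHHGg=16 BbAaHhGG=16 BbAaHhGg=16 bbAAHHGG=8 bbAAHHGg=8 bbAAHhGG=8 bbAAHhGg=8 bbAaHHGG=8 bbAaHHGg=8 bbAaHhGG=8 bbAaHhGg=8
bbAAHhGG hits 8/256; gcd=8; 8÷8/256÷8 = 1/32

P(bbAAHhGG) = 1/32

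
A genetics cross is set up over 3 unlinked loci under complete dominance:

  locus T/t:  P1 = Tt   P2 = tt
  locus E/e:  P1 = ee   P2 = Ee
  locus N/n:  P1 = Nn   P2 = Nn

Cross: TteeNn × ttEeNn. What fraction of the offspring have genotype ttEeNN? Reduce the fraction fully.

TteeNn gametes: TeN×2, Ten×2, teN×2, ten×2
ttEeNn gametes: tEN×2, tEn×2, teN×2, ten×2
TteeNn×ttEeNn grid (8·8=64): TtEeNN=4 TtEeNn=8 TtEenn=4 TteeNN=4 TteeNn=8 Tteenn=4 ttEeNN=4 ttEeNn=8 ttEenn=4 tteeNN=4 tteeNn=8 tteenn=4
ttEeNN hits 4/64; gcd=4; 4÷4/64÷4 = 1/16

P(ttEeNN) = 1/16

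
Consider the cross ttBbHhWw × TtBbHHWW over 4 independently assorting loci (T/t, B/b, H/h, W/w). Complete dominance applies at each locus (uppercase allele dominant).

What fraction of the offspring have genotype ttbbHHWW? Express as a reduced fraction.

ttBbHhWw gametes: tBHW×2, tBHw×2, tBhW×2, tBhw×2, tbHW×2, tbHw×2, tbhW×2, tbhw×2
TtBbHHWW gametes: TBHW×4, TbHW×4, tBHW×4, tbHW×4
ttBbHhWw×TtBbHHWW grid (16·16=256): TtBBHHWW=8 TtBBHHWw=8 TtBBHhWW=8 TtBBHhWw=8 TtBbHHWW=16 TtBbHHWw=16 TtBbHhWW=16 TtBbHhWw=16 TtbbHHWW=8 TtbbHHWw=8 TtbbHhWW=8 TtbbHhWw=8 ttBBHHWW=8 ttBBHHWw=8 ttBBHhWW=8 ttBBHhWw=8 ttBbHHWW=16 ttBbHHWw=16 ttBbHhWW=16 ttBbHhWw=16 ttbbHHWW=8 ttbbHHWw=8 ttbbHhWW=8 ttbbHhWw=8
ttbbHHWW hits 8/256; gcd=8; 8÷8/256÷8 = 1/32

P(ttbbHHWW) = 1/32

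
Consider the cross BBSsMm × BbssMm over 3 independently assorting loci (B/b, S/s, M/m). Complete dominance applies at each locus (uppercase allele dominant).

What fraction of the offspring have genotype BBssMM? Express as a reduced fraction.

BBSsMm gametes: BSM×2, BSm×2, BsM×2, Bsm×2
BbssMm gametes: BsM×2, Bsm×2, bsM×2, bsm×2
BBSsMm×BbssMm grid (8·8=64): BBSsMM=4 BBSsMm=8 BBSsmm=4 BBssMM=4 BBssMm=8 BBssmm=4 BbSsMM=4 BbSsMm=8 BbSsmm=4 BbssMM=4 BbssMm=8 Bbssmm=4
BBssMM hits 4/64; gcd=4; 4÷4/64÷4 = 1/16

P(BBssMM) = 1/16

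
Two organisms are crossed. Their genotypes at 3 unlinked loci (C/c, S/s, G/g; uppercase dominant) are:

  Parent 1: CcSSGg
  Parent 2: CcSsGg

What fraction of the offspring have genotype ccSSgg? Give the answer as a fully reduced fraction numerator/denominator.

CcSSGg gametes: CSG×2, CSg×2, cSG×2, cSg×2
CcSsGg gametes: CSG×1, CSg×1, CsG×1, Csg×1, cSG×1, cSg×1, csG×1, csg×1
CcSSGg×CcSsGg grid (8·8=64): CCSSGG=2 CCSSGg=4 CCSSgg=2 CCSsGG=2 CCSsGg=4 CCSsgg=2 CcSSGG=4 CcSSGg=8 CcSSgg=4 CcSsGG=4 CcSsGg=8 CcSsgg=4 ccSSGG=2 ccSSGg=4 ccSSgg=2 ccSsGG=2 ccSsGg=4 ccSsgg=2
ccSSgg hits 2/64; gcd=2; 2÷2/64÷2 = 1/32

P(ccSSgg) = 1/32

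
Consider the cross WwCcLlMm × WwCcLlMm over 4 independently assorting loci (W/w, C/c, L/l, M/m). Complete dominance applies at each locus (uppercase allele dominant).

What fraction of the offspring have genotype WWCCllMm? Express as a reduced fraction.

P(WWCCllMm) = 1/128

WwCcLlMm gametes: WCLM×1, WCLm×1, WClM×1, WClm×1, WcLM×1, WcLm×1, WclM×1, Wclm×1, wCLM×1, wCLm×1, wClM×1, wClm×1, wcLM×1, wcLm×1, wclM×1, wclm×1
WwCcLlMm gametes: WCLM×1, WCLm×1, WClM×1, WClm×1, WcLM×1, WcLm×1, WclM×1, Wclm×1, wCLM×1, wCLm×1, wClM×1, wClm×1, wcLM×1, wcLm×1, wclM×1, wclm×1
WwCcLlMm×WwCcLlMm grid (16·16=256): WWCCLLMM=1 WWCCLLMm=2 WWCCLLmm=1 WWCCLlMM=2 WWCCLlMm=4 WWCCLlmm=2 WWCCllMM=1 WWCCllMm=2 WWCCllmm=1 WWCcLLMM=2 WWCcLLMm=4 WWCcLLmm=2 WWCcLlMM=4 WWCcLlMm=8 WWCcLlmm=4 WWCcllMM=2 WWCcllMm=4 WWCcllmm=2 WWccLLMM=1 WWccLLMm=2 WWccLLmm=1 WWccLlMM=2 WWccLlMm=4 WWccLlmm=2 WWccllMM=1 WWccllMm=2 WWccllmm=1 WwCCLLMM=2 WwCCLLMm=4 WwCCLLmm=2 WwCCLlMM=4 WwCCLlMm=8 WwCCLlmm=4 WwCCllMM=2 WwCCllMm=4 WwCCllmm=2 WwCcLLMM=4 WwCcLLMm=8 WwCcLLmm=4 WwCcLlMM=8 WwCcLlMm=16 WwCcLlmm=8 WwCcllMM=4 WwCcllMm=8 WwCcllmm=4 WwccLLMM=2 WwccLLMm=4 WwccLLmm=2 WwccLlMM=4 WwccLlMm=8 WwccLlmm=4 WwccllMM=2 WwccllMm=4 Wwccllmm=2 wwCCLLMM=1 wwCCLLMm=2 wwCCLLmm=1 wwCCLlMM=2 wwCCLlMm=4 wwCCLlmm=2 wwCCllMM=1 wwCCllMm=2 wwCCllmm=1 wwCcLLMM=2 wwCcLLMm=4 wwCcLLmm=2 wwCcLlMM=4 wwCcLlMm=8 wwCcLlmm=4 wwCcllMM=2 wwCcllMm=4 wwCcllmm=2 wwccLLMM=1 wwccLLMm=2 wwccLLmm=1 wwccLlMM=2 wwccLlMm=4 wwccLlmm=2 wwccllMM=1 wwccllMm=2 wwccllmm=1
WWCCllMm hits 2/256; gcd=2; 2÷2/256÷2 = 1/128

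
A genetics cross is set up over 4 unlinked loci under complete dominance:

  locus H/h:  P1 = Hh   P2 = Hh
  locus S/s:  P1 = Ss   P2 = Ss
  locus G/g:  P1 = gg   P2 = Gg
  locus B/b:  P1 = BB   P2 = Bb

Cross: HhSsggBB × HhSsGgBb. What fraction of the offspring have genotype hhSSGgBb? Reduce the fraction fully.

P(hhSSGgBb) = 1/64

HhSsggBB gametes: HSgB×4, HsgB×4, hSgB×4, hsgB×4
HhSsGgBb gametes: HSGB×1, HSGb×1, HSgB×1, HSgb×1, HsGB×1, HsGb×1, HsgB×1, Hsgb×1, hSGB×1, hSGb×1, hSgB×1, hSgb×1, hsGB×1, hsGb×1, hsgB×1, hsgb×1
HhSsggBB×HhSsGgBb grid (16·16=256): HHSSGgBB=4 HHSSGgBb=4 HHSSggBB=4 HHSSggBb=4 HHSsGgBB=8 HHSsGgBb=8 HHSsggBB=8 HHSsggBb=8 HHssGgBB=4 HHssGgBb=4 HHssggBB=4 HHssggBb=4 HhSSGgBB=8 HhSSGgBb=8 HhSSggBB=8 HhSSggBb=8 HhSsGgBB=16 HhSsGgBb=16 HhSsggBB=16 HhSsggBb=16 HhssGgBB=8 HhssGgBb=8 HhssggBB=8 HhssggBb=8 hhSSGgBB=4 hhSSGgBb=4 hhSSggBB=4 hhSSggBb=4 hhSsGgBB=8 hhSsGgBb=8 hhSsggBB=8 hhSsggBb=8 hhssGgBB=4 hhssGgBb=4 hhssggBB=4 hhssggBb=4
hhSSGgBb hits 4/256; gcd=4; 4÷4/256÷4 = 1/64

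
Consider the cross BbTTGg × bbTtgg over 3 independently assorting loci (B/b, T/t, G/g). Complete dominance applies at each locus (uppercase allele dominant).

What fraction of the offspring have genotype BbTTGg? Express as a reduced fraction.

P(BbTTGg) = 1/8

BbTTGg gametes: BTG×2, BTg×2, bTG×2, bTg×2
bbTtgg gametes: bTg×4, btg×4
BbTTGg×bbTtgg grid (8·8=64): BbTTGg=8 BbTTgg=8 BbTtGg=8 BbTtgg=8 bbTTGg=8 bbTTgg=8 bbTtGg=8 bbTtgg=8
BbTTGg hits 8/64; gcd=8; 8÷8/64÷8 = 1/8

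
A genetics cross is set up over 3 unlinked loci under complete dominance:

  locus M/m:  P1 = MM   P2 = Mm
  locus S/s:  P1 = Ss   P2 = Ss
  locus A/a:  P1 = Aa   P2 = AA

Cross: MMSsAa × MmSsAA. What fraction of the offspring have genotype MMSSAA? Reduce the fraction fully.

MMSsAa gametes: MSA×2, MSa×2, MsA×2, Msa×2
MmSsAA gametes: MSA×2, MsA×2, mSA×2, msA×2
MMSsAa×MmSsAA grid (8·8=64): MMSSAA=4 MMSSAa=4 MMSsAA=8 MMSsAa=8 MMssAA=4 MMssAa=4 MmSSAA=4 MmSSAa=4 MmSsAA=8 MmSsAa=8 MmssAA=4 MmssAa=4
MMSSAA hits 4/64; gcd=4; 4÷4/64÷4 = 1/16

P(MMSSAA) = 1/16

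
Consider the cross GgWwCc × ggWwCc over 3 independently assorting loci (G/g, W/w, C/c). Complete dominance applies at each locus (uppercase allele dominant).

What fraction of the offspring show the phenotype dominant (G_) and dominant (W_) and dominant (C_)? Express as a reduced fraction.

P(G_ W_ C_) = 9/32

GgWwCc gametes: GWC×1, GWc×1, GwC×1, Gwc×1, gWC×1, gWc×1, gwC×1, gwc×1
ggWwCc gametes: gWC×2, gWc×2, gwC×2, gwc×2
GgWwCc×ggWwCc grid (8·8=64): GgWWCC=2 GgWWCc=4 GgWWcc=2 GgWwCC=4 GgWwCc=8 GgWwcc=4 GgwwCC=2 GgwwCc=4 Ggwwcc=2 ggWWCC=2 ggWWCc=4 ggWWcc=2 ggWwCC=4 ggWwCc=8 ggWwcc=4 ggwwCC=2 ggwwCc=4 ggwwcc=2
G_ W_ C_ hits 18/64; gcd=2; 18÷2/64÷2 = 9/32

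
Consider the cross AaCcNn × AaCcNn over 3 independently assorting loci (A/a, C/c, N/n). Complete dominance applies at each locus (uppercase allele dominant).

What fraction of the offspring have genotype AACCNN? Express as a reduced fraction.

P(AACCNN) = 1/64

AaCcNn gametes: ACN×1, ACn×1, AcN×1, Acn×1, aCN×1, aCn×1, acN×1, acn×1
AaCcNn gametes: ACN×1, ACn×1, AcN×1, Acn×1, aCN×1, aCn×1, acN×1, acn×1
AaCcNn×AaCcNn grid (8·8=64): AACCNN=1 AACCNn=2 AACCnn=1 AACcNN=2 AACcNn=4 AACcnn=2 AAccNN=1 AAccNn=2 AAccnn=1 AaCCNN=2 AaCCNn=4 AaCCnn=2 AaCcNN=4 AaCcNn=8 AaCcnn=4 AaccNN=2 AaccNn=4 Aaccnn=2 aaCCNN=1 aaCCNn=2 aaCCnn=1 aaCcNN=2 aaCcNn=4 aaCcnn=2 aaccNN=1 aaccNn=2 aaccnn=1
AACCNN hits 1/64; gcd=1; 1÷1/64÷1 = 1/64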